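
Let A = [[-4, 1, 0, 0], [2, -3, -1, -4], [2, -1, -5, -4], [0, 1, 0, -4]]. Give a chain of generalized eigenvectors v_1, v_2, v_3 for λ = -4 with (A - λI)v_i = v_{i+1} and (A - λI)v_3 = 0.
We seek v_1 ∈ ker((A + 4I)^3) \ ker((A + 4I)^2), then set v_{i+1} = (A + 4I) v_i.

One such chain is v_1 = [[0, 0, -1, 0]]^T, v_2 = [[0, 1, 1, 0]]^T, v_3 = [[1, 0, -2, 1]]^T. Check: (A + 4I) v_3 = [[0, 0, 0, 0]]^T = 0.

v_1 = [[0, 0, -1, 0]]^T, v_2 = [[0, 1, 1, 0]]^T, v_3 = [[1, 0, -2, 1]]^T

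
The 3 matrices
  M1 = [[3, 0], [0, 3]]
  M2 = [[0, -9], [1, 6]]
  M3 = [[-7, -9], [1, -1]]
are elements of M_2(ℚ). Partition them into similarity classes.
Characteristic polynomials: χ_{M1} = (x - 3)^2, χ_{M2} = (x - 3)^2, χ_{M3} = (x + 4)^2.

{M1}: invariant factors x - 3, x - 3.

{M2}: invariant factors (x - 3)^2.

{M3}: invariant factors (x + 4)^2.

Matrices are similar if and only if their invariant-factor lists agree; the partition into similarity classes is {M1}, {M2}, {M3}.

3 classes: {M1}, {M2}, {M3}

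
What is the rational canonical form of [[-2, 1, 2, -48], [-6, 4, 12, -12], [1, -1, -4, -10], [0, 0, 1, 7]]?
R = [[0, 0, 0, -64], [1, 0, 0, -16], [0, 1, 0, 4], [0, 0, 1, 5]]

The invariant factors of A (the non-unit diagonal entries of the Smith normal form of xI - A over ℚ[x]) are (x - 4)^2(x^2 + 3x + 4), each dividing the next. The characteristic polynomial is their product, (x - 4)^2(x^2 + 3x + 4).

The rational canonical form is the block-diagonal matrix of companion matrices C(f_i):
R = [[0, 0, 0, -64], [1, 0, 0, -16], [0, 1, 0, 4], [0, 0, 1, 5]].

Note the characteristic polynomial does not split into linear factors over ℚ, so A has no Jordan form over ℚ; the rational canonical form exists over any field.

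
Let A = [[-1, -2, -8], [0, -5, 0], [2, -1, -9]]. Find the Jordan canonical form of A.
The characteristic polynomial is det(xI - A) = (x + 5)^3, so the eigenvalues are -5 (algebraic multiplicity 3).

For λ = -5: rank(A + 5I) = 1, rank((A + 5I)^2) = 0. The eigenspace has dimension 3 - 1 = 2, so there are 2 Jordan blocks; the rank sequence gives block sizes [2, 1].

Assembling the blocks gives the Jordan form J above.

J = [[-5, 1, 0], [0, -5, 0], [0, 0, -5]]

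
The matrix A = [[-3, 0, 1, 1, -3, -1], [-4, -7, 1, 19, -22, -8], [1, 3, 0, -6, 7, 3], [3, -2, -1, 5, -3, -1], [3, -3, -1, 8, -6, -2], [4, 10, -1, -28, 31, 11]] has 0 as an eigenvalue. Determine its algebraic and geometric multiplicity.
algebraic multiplicity 6, geometric multiplicity 3

The characteristic polynomial is x^6, so the factor x appears with exponent 6: the algebraic multiplicity is 6.

rank(A) = 3, so the eigenspace has dimension 6 - 3 = 3: the geometric multiplicity is 3.

Since 3 < 6, A is not diagonalizable.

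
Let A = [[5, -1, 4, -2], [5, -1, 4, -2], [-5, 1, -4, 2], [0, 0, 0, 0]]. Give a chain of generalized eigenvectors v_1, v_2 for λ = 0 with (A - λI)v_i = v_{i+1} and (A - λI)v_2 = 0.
We seek v_1 ∈ ker(A^2) \ ker(A), then set v_{i+1} = A v_i.

One such chain is v_1 = [[1, 0, -1, 0]]^T, v_2 = [[1, 1, -1, 0]]^T. Check: A v_2 = [[0, 0, 0, 0]]^T = 0.

v_1 = [[1, 0, -1, 0]]^T, v_2 = [[1, 1, -1, 0]]^T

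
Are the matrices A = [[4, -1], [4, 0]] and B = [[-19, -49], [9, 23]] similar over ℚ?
Two matrices over a field are similar if and only if they have the same invariant factors.

Both A and B have characteristic polynomial (x - 2)^2 and minimal polynomial (x - 2)^2. Computing further, both have invariant factors (x - 2)^2. Hence A and B are similar.

Yes.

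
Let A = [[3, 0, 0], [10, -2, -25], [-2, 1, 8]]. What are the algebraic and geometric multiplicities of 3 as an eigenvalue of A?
algebraic multiplicity 3, geometric multiplicity 2

The characteristic polynomial is (x - 3)^3, so the factor x - 3 appears with exponent 3: the algebraic multiplicity is 3.

rank(A - 3I) = 1, so the eigenspace has dimension 3 - 1 = 2: the geometric multiplicity is 2.

Since 2 < 3, A is not diagonalizable.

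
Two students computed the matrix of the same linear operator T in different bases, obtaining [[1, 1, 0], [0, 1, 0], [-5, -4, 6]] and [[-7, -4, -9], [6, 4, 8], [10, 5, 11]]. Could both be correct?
Yes.

Two matrices over a field are similar if and only if they have the same invariant factors.

Both A and B have characteristic polynomial (x - 6)(x - 1)^2 and minimal polynomial (x - 6)(x - 1)^2. Computing further, both have invariant factors (x - 6)(x - 1)^2. Hence A and B are similar.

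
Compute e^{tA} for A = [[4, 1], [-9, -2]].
A has Jordan form J = [[1, 1], [0, 1]] with A = PJP^{-1}, so e^{tA} = P e^{tJ} P^{-1}.

For a Jordan block J_k(λ), e^{tJ_k(λ)} = e^{λt} · (I + tN + t^2 N^2/2! + ... + t^{k-1} N^{k-1}/(k-1)!) where N is the nilpotent superdiagonal part.

Assembling the blocks and conjugating back gives the entries of e^{tA} as shown above.

e^{tA} = [[(3*t + 1)*e^{t}, t*e^{t}], [-9*t*e^{t}, (1 - 3*t)*e^{t}]]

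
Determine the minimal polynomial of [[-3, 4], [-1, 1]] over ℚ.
m_A(x) = (x + 1)^2

The characteristic polynomial factors as (x + 1)^2. The minimal polynomial is ∏(x - λ)^{k_λ} where k_λ is the size of the largest Jordan block at λ.

For λ = -1: rank(A + I) = 1, and the largest Jordan block has size 2 (the smallest k with rank((A + I)^k) = rank((A + I)^(k+1))).

So m_A(x) = (x + 1)^2.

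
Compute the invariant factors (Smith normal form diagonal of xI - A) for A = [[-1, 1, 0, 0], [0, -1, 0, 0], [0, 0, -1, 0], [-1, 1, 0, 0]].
The Jordan structure of A has elementary divisors (x + 1)^2, (x + 1), x. Arranging the block sizes at each eigenvalue in decreasing order and taking row products gives the invariant factors.

Invariant factors (smallest first, each dividing the next): x + 1, x(x + 1)^2.

Check: the last factor x(x + 1)^2 is the minimal polynomial, and the product x(x + 1)^3 is the characteristic polynomial.

x + 1, x(x + 1)^2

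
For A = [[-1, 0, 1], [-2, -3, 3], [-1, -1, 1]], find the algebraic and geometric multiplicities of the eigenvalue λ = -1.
algebraic multiplicity 3, geometric multiplicity 1

The characteristic polynomial is (x + 1)^3, so the factor x + 1 appears with exponent 3: the algebraic multiplicity is 3.

rank(A + I) = 2, so the eigenspace has dimension 3 - 2 = 1: the geometric multiplicity is 1.

Since 1 < 3, A is not diagonalizable.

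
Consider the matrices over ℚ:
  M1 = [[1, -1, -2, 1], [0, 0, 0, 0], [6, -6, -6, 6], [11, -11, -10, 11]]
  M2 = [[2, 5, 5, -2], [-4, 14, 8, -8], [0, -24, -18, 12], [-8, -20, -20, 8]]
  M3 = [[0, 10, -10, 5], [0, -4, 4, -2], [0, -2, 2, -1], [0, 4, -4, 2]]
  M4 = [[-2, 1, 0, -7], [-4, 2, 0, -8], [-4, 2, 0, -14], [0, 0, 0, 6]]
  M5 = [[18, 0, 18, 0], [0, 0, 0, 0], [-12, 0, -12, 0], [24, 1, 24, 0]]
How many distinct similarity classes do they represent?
Characteristic polynomials: χ_{M1} = x^3(x - 6), χ_{M2} = x^3(x - 6), χ_{M3} = x^4, χ_{M4} = x^3(x - 6), χ_{M5} = x^3(x - 6).

{M1, M2, M4, M5}: invariant factors x, x^2(x - 6).

{M3}: invariant factors x, x, x^2.

Matrices are similar if and only if their invariant-factor lists agree; the partition into similarity classes is {M1, M2, M4, M5}, {M3}.

2 classes: {M1, M2, M4, M5}, {M3}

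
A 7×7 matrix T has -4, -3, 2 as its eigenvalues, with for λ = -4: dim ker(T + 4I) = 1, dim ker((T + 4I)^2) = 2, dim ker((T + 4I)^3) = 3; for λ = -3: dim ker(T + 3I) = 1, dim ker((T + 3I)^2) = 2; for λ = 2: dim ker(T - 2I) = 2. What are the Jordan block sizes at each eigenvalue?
Jordan blocks: (-4, 3), (-3, 2), (2, 1), (2, 1)

λ = -4: successive nullity increments [1, 1, 1] count blocks of size ≥ k; block sizes are [3].
λ = -3: successive nullity increments [1, 1] count blocks of size ≥ k; block sizes are [2].
λ = 2: successive nullity increments [2] count blocks of size ≥ k; block sizes are [1, 1].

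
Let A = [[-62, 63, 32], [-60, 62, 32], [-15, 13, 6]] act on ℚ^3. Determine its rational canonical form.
The invariant factors of A (the non-unit diagonal entries of the Smith normal form of xI - A over ℚ[x]) are (x - 4)^2(x + 2), each dividing the next. The characteristic polynomial is their product, (x - 4)^2(x + 2).

The rational canonical form is the block-diagonal matrix of companion matrices C(f_i):
R = [[0, 0, -32], [1, 0, 0], [0, 1, 6]].

R = [[0, 0, -32], [1, 0, 0], [0, 1, 6]]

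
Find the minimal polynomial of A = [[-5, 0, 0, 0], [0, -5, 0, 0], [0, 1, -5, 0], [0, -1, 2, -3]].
m_A(x) = (x + 3)(x + 5)^2

The characteristic polynomial factors as (x + 3)(x + 5)^3. The minimal polynomial is ∏(x - λ)^{k_λ} where k_λ is the size of the largest Jordan block at λ.

For λ = -5: rank(A + 5I) = 2, and the largest Jordan block has size 2 (the smallest k with rank((A + 5I)^k) = rank((A + 5I)^(k+1))).
For λ = -3: rank(A + 3I) = 3, and the largest Jordan block has size 1 (the smallest k with rank((A + 3I)^k) = rank((A + 3I)^(k+1))).

So m_A(x) = (x + 3)(x + 5)^2.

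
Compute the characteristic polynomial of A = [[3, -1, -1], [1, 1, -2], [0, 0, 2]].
χ_A(x) = (x - 2)^3

xI - A = [[x - 3, 1, 1], [-1, x - 1, 2], [0, 0, x - 2]].

Expanding det(xI - A) along the first row:
det(xI - A) = + (x - 3)·det([[x - 1, 2], [0, x - 2]]) - (1)·det([[-1, 2], [0, x - 2]]) + (1)·det([[-1, x - 1], [0, 0]]).

Evaluating gives χ_A(x) = x^3 - 6x^2 + 12x - 8 = (x - 2)^3.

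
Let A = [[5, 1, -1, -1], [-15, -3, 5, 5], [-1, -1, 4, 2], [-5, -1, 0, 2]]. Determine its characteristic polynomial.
χ_A(x) = (x - 2)^4

xI - A = [[x - 5, -1, 1, 1], [15, x + 3, -5, -5], [1, 1, x - 4, -2], [5, 1, 0, x - 2]].

Expanding det(xI - A) along the first row:
det(xI - A) = + (x - 5)·det([[x + 3, -5, -5], [1, x - 4, -2], [1, 0, x - 2]]) - (-1)·det([[15, -5, -5], [1, x - 4, -2], [5, 0, x - 2]]) + (1)·det([[15, x + 3, -5], [1, 1, -2], [5, 1, x - 2]]) - (1)·det([[15, x + 3, -5], [1, 1, x - 4], [5, 1, 0]]).

Evaluating gives χ_A(x) = x^4 - 8x^3 + 24x^2 - 32x + 16 = (x - 2)^4.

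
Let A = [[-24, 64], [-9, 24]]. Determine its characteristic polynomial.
xI - A = [[x + 24, -64], [9, x - 24]].

Expanding det(xI - A) along the first row:
det(xI - A) = + (x + 24)·det([[x - 24]]) - (-64)·det([[9]]).

Evaluating gives χ_A(x) = x^2.

χ_A(x) = x^2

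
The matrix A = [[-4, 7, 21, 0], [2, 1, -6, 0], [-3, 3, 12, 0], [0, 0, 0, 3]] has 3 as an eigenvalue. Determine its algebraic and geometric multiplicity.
algebraic multiplicity 4, geometric multiplicity 3

The characteristic polynomial is (x - 3)^4, so the factor x - 3 appears with exponent 4: the algebraic multiplicity is 4.

rank(A - 3I) = 1, so the eigenspace has dimension 4 - 1 = 3: the geometric multiplicity is 3.

Since 3 < 4, A is not diagonalizable.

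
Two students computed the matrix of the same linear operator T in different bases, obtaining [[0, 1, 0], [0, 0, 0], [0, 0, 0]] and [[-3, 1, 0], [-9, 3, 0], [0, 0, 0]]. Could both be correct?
Two matrices over a field are similar if and only if they have the same invariant factors.

Both A and B have characteristic polynomial x^3 and minimal polynomial x^2. Computing further, both have invariant factors x, x^2. Hence A and B are similar.

Yes.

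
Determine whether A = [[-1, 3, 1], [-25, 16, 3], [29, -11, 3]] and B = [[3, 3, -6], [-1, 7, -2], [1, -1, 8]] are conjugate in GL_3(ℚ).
Both have characteristic polynomial (x - 6)^3, but the minimal polynomial of A is (x - 6)^3 while the minimal polynomial of B is (x - 6)^2. The minimal polynomial is a similarity invariant, so A and B are not similar.

No.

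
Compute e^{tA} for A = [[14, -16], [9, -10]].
e^{tA} = [[(12*t + 1)*e^{2*t}, -16*t*e^{2*t}], [9*t*e^{2*t}, (1 - 12*t)*e^{2*t}]]

A has Jordan form J = [[2, 1], [0, 2]] with A = PJP^{-1}, so e^{tA} = P e^{tJ} P^{-1}.

For a Jordan block J_k(λ), e^{tJ_k(λ)} = e^{λt} · (I + tN + t^2 N^2/2! + ... + t^{k-1} N^{k-1}/(k-1)!) where N is the nilpotent superdiagonal part.

Assembling the blocks and conjugating back gives the entries of e^{tA} as shown above.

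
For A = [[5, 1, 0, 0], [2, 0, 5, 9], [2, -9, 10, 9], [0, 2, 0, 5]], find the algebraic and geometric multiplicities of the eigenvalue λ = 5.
The characteristic polynomial is (x - 5)^4, so the factor x - 5 appears with exponent 4: the algebraic multiplicity is 4.

rank(A - 5I) = 2, so the eigenspace has dimension 4 - 2 = 2: the geometric multiplicity is 2.

Since 2 < 4, A is not diagonalizable.

algebraic multiplicity 4, geometric multiplicity 2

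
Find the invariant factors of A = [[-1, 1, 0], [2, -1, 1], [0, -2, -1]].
(x + 1)^3

The Jordan structure of A has elementary divisors (x + 1)^3. Arranging the block sizes at each eigenvalue in decreasing order and taking row products gives the invariant factors.

Invariant factors (smallest first, each dividing the next): (x + 1)^3.

Check: the last factor (x + 1)^3 is the minimal polynomial, and the product (x + 1)^3 is the characteristic polynomial.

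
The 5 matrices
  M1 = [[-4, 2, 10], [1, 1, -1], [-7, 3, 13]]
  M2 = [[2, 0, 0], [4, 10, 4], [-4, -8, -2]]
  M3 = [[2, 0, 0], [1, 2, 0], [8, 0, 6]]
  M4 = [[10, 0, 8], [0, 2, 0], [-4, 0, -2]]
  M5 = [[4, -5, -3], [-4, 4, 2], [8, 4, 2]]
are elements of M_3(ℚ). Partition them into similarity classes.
Characteristic polynomials: χ_{M1} = (x - 6)(x - 2)^2, χ_{M2} = (x - 6)(x - 2)^2, χ_{M3} = (x - 6)(x - 2)^2, χ_{M4} = (x - 6)(x - 2)^2, χ_{M5} = (x - 6)(x - 2)^2.

{M1, M3, M5}: invariant factors (x - 6)(x - 2)^2.

{M2, M4}: invariant factors x - 2, (x - 6)(x - 2).

Matrices are similar if and only if their invariant-factor lists agree; the partition into similarity classes is {M1, M3, M5}, {M2, M4}.

2 classes: {M1, M3, M5}, {M2, M4}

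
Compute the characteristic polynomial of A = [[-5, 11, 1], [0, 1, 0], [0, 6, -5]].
xI - A = [[x + 5, -11, -1], [0, x - 1, 0], [0, -6, x + 5]].

Expanding det(xI - A) along the first row:
det(xI - A) = + (x + 5)·det([[x - 1, 0], [-6, x + 5]]) - (-11)·det([[0, 0], [0, x + 5]]) + (-1)·det([[0, x - 1], [0, -6]]).

Evaluating gives χ_A(x) = x^3 + 9x^2 + 15x - 25 = (x - 1)(x + 5)^2.

χ_A(x) = (x - 1)(x + 5)^2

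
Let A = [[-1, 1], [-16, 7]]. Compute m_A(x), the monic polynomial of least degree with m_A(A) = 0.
m_A(x) = (x - 3)^2

The characteristic polynomial factors as (x - 3)^2. The minimal polynomial is ∏(x - λ)^{k_λ} where k_λ is the size of the largest Jordan block at λ.

For λ = 3: rank(A - 3I) = 1, and the largest Jordan block has size 2 (the smallest k with rank((A - 3I)^k) = rank((A - 3I)^(k+1))).

So m_A(x) = (x - 3)^2.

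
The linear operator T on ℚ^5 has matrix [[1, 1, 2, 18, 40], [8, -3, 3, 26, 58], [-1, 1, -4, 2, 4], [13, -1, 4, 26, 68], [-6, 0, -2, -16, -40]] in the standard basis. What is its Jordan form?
The characteristic polynomial is det(xI - A) = (x + 4)^5, so the eigenvalues are -4 (algebraic multiplicity 5).

For λ = -4: rank(A + 4I) = 2, rank((A + 4I)^2) = 1, rank((A + 4I)^3) = 0. The eigenspace has dimension 5 - 2 = 3, so there are 3 Jordan blocks; the rank sequence gives block sizes [3, 1, 1].

Assembling the blocks gives the Jordan form J above.

J = [[-4, 1, 0, 0, 0], [0, -4, 1, 0, 0], [0, 0, -4, 0, 0], [0, 0, 0, -4, 0], [0, 0, 0, 0, -4]]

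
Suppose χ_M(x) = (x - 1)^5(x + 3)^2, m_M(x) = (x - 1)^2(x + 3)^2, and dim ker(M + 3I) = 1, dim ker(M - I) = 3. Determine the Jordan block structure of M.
λ = -3: algebraic multiplicity 2 (exponent in χ_M), largest block size 2 (exponent in m_M), 1 block (geometric multiplicity). This forces block sizes [2].
λ = 1: algebraic multiplicity 5 (exponent in χ_M), largest block size 2 (exponent in m_M), 3 blocks (geometric multiplicity). These force block sizes [2, 2, 1].

Jordan blocks: (-3, 2), (1, 2), (1, 2), (1, 1)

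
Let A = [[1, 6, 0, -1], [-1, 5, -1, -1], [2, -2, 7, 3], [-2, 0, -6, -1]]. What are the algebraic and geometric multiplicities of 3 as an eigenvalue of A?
algebraic multiplicity 4, geometric multiplicity 2

The characteristic polynomial is (x - 3)^4, so the factor x - 3 appears with exponent 4: the algebraic multiplicity is 4.

rank(A - 3I) = 2, so the eigenspace has dimension 4 - 2 = 2: the geometric multiplicity is 2.

Since 2 < 4, A is not diagonalizable.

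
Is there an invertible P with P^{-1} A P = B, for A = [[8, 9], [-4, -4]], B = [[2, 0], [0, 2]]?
Both have characteristic polynomial (x - 2)^2, but the minimal polynomial of A is (x - 2)^2 while the minimal polynomial of B is x - 2. The minimal polynomial is a similarity invariant, so A and B are not similar.

No.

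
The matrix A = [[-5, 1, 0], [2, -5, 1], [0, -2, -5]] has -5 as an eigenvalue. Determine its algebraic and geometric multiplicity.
The characteristic polynomial is (x + 5)^3, so the factor x + 5 appears with exponent 3: the algebraic multiplicity is 3.

rank(A + 5I) = 2, so the eigenspace has dimension 3 - 2 = 1: the geometric multiplicity is 1.

Since 1 < 3, A is not diagonalizable.

algebraic multiplicity 3, geometric multiplicity 1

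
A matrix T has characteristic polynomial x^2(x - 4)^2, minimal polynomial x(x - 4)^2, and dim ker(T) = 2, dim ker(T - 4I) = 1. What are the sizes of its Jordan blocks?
λ = 0: algebraic multiplicity 2 (exponent in χ_T), largest block size 1 (exponent in m_T), 2 blocks (geometric multiplicity). These force block sizes [1, 1].
λ = 4: algebraic multiplicity 2 (exponent in χ_T), largest block size 2 (exponent in m_T), 1 block (geometric multiplicity). This forces block sizes [2].

Jordan blocks: (0, 1), (0, 1), (4, 2)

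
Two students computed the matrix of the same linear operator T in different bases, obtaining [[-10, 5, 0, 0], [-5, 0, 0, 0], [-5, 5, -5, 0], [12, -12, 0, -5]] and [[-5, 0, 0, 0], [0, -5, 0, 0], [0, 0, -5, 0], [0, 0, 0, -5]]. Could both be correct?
Both have characteristic polynomial (x + 5)^4, but the minimal polynomial of A is (x + 5)^2 while the minimal polynomial of B is x + 5. The minimal polynomial is a similarity invariant, so A and B are not similar.

No.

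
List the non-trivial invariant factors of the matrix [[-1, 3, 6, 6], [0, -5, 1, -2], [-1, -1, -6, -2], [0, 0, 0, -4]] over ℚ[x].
x + 4, (x + 4)^3

The Jordan structure of A has elementary divisors (x + 4)^3, (x + 4). Arranging the block sizes at each eigenvalue in decreasing order and taking row products gives the invariant factors.

Invariant factors (smallest first, each dividing the next): x + 4, (x + 4)^3.

Check: the last factor (x + 4)^3 is the minimal polynomial, and the product (x + 4)^4 is the characteristic polynomial.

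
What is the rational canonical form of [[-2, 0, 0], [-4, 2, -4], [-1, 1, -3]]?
R = [[-2, 0, 0], [0, 0, 2], [0, 1, -1]]

The invariant factors of A (the non-unit diagonal entries of the Smith normal form of xI - A over ℚ[x]) are x + 2, (x - 1)(x + 2), each dividing the next. The characteristic polynomial is their product, (x - 1)(x + 2)^2.

The rational canonical form is the block-diagonal matrix of companion matrices C(f_i):
R = [[-2, 0, 0], [0, 0, 2], [0, 1, -1]].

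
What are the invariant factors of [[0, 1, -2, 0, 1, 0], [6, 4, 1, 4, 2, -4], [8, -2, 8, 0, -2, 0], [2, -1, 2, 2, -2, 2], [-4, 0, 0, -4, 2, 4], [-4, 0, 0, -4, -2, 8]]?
The Jordan structure of A has elementary divisors (x - 4)^3, (x - 4)^2, (x - 4). Arranging the block sizes at each eigenvalue in decreasing order and taking row products gives the invariant factors.

Invariant factors (smallest first, each dividing the next): x - 4, (x - 4)^2, (x - 4)^3.

Check: the last factor (x - 4)^3 is the minimal polynomial, and the product (x - 4)^6 is the characteristic polynomial.

x - 4, (x - 4)^2, (x - 4)^3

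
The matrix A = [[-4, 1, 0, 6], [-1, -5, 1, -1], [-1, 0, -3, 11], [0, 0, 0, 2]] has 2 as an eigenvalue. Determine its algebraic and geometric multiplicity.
algebraic multiplicity 1, geometric multiplicity 1

The characteristic polynomial is (x - 2)(x + 4)^3, so the factor x - 2 appears with exponent 1: the algebraic multiplicity is 1.

rank(A - 2I) = 3, so the eigenspace has dimension 4 - 3 = 1: the geometric multiplicity is 1.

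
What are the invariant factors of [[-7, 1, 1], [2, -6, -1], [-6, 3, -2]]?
x + 5, (x + 5)^2

The Jordan structure of A has elementary divisors (x + 5)^2, (x + 5). Arranging the block sizes at each eigenvalue in decreasing order and taking row products gives the invariant factors.

Invariant factors (smallest first, each dividing the next): x + 5, (x + 5)^2.

Check: the last factor (x + 5)^2 is the minimal polynomial, and the product (x + 5)^3 is the characteristic polynomial.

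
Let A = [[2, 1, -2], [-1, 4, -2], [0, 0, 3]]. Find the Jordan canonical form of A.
J = [[3, 1, 0], [0, 3, 0], [0, 0, 3]]

The characteristic polynomial is det(xI - A) = (x - 3)^3, so the eigenvalues are 3 (algebraic multiplicity 3).

For λ = 3: rank(A - 3I) = 1, rank((A - 3I)^2) = 0. The eigenspace has dimension 3 - 1 = 2, so there are 2 Jordan blocks; the rank sequence gives block sizes [2, 1].

Assembling the blocks gives the Jordan form J above.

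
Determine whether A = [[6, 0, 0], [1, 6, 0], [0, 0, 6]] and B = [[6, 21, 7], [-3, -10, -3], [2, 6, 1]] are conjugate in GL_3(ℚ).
trace(A) = 18 but trace(B) = -3. The trace is a similarity invariant, so A and B are not similar.

No.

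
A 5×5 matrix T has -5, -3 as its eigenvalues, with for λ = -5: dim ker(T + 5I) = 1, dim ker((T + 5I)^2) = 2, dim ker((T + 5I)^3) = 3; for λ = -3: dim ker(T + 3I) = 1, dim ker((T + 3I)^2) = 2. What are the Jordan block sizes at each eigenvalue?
λ = -5: successive nullity increments [1, 1, 1] count blocks of size ≥ k; block sizes are [3].
λ = -3: successive nullity increments [1, 1] count blocks of size ≥ k; block sizes are [2].

Jordan blocks: (-5, 3), (-3, 2)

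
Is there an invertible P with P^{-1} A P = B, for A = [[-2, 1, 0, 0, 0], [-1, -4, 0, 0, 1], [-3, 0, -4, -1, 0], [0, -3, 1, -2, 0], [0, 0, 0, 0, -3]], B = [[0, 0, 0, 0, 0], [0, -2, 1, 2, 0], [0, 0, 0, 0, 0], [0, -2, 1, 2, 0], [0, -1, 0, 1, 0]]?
trace(A) = -15 but trace(B) = 0. The trace is a similarity invariant, so A and B are not similar.

No.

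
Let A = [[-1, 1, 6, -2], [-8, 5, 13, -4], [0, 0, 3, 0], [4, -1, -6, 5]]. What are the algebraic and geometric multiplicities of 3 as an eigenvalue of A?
algebraic multiplicity 4, geometric multiplicity 2

The characteristic polynomial is (x - 3)^4, so the factor x - 3 appears with exponent 4: the algebraic multiplicity is 4.

rank(A - 3I) = 2, so the eigenspace has dimension 4 - 2 = 2: the geometric multiplicity is 2.

Since 2 < 4, A is not diagonalizable.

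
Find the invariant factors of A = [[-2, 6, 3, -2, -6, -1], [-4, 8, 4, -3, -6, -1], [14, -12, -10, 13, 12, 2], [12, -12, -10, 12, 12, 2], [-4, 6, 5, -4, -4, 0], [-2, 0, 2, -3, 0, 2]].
(x - 2)^2, (x - 2)^3(x + 4)

The Jordan structure of A has elementary divisors (x + 4), (x - 2)^3, (x - 2)^2. Arranging the block sizes at each eigenvalue in decreasing order and taking row products gives the invariant factors.

Invariant factors (smallest first, each dividing the next): (x - 2)^2, (x - 2)^3(x + 4).

Check: the last factor (x - 2)^3(x + 4) is the minimal polynomial, and the product (x - 2)^5(x + 4) is the characteristic polynomial.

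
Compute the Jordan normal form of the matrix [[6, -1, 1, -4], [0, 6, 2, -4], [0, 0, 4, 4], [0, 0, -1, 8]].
J = [[6, 1, 0, 0], [0, 6, 0, 0], [0, 0, 6, 1], [0, 0, 0, 6]]

The characteristic polynomial is det(xI - A) = (x - 6)^4, so the eigenvalues are 6 (algebraic multiplicity 4).

For λ = 6: rank(A - 6I) = 2, rank((A - 6I)^2) = 0. The eigenspace has dimension 4 - 2 = 2, so there are 2 Jordan blocks; the rank sequence gives block sizes [2, 2].

Assembling the blocks gives the Jordan form J above.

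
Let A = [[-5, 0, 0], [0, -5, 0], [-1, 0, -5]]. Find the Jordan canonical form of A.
J = [[-5, 1, 0], [0, -5, 0], [0, 0, -5]]

The characteristic polynomial is det(xI - A) = (x + 5)^3, so the eigenvalues are -5 (algebraic multiplicity 3).

For λ = -5: rank(A + 5I) = 1, rank((A + 5I)^2) = 0. The eigenspace has dimension 3 - 1 = 2, so there are 2 Jordan blocks; the rank sequence gives block sizes [2, 1].

Assembling the blocks gives the Jordan form J above.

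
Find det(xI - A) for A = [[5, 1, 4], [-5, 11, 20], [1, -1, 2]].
xI - A = [[x - 5, -1, -4], [5, x - 11, -20], [-1, 1, x - 2]].

Expanding det(xI - A) along the first row:
det(xI - A) = + (x - 5)·det([[x - 11, -20], [1, x - 2]]) - (-1)·det([[5, -20], [-1, x - 2]]) + (-4)·det([[5, x - 11], [-1, 1]]).

Evaluating gives χ_A(x) = x^3 - 18x^2 + 108x - 216 = (x - 6)^3.

χ_A(x) = (x - 6)^3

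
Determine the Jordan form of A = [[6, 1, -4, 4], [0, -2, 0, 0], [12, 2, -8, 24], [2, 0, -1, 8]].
The characteristic polynomial is det(xI - A) = (x - 4)^2(x + 2)^2, so the eigenvalues are -2 (algebraic multiplicity 2), 4 (algebraic multiplicity 2).

For λ = -2: rank(A + 2I) = 3, rank((A + 2I)^2) = 2. The eigenspace has dimension 4 - 3 = 1, so there is 1 Jordan block; the rank sequence gives block sizes [2].

For λ = 4: rank(A - 4I) = 3, rank((A - 4I)^2) = 2. The eigenspace has dimension 4 - 3 = 1, so there is 1 Jordan block; the rank sequence gives block sizes [2].

Assembling the blocks gives the Jordan form J above.

J = [[-2, 1, 0, 0], [0, -2, 0, 0], [0, 0, 4, 1], [0, 0, 0, 4]]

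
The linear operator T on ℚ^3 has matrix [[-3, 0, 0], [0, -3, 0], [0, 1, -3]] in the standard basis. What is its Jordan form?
The characteristic polynomial is det(xI - A) = (x + 3)^3, so the eigenvalues are -3 (algebraic multiplicity 3).

For λ = -3: rank(A + 3I) = 1, rank((A + 3I)^2) = 0. The eigenspace has dimension 3 - 1 = 2, so there are 2 Jordan blocks; the rank sequence gives block sizes [2, 1].

Assembling the blocks gives the Jordan form J above.

J = [[-3, 1, 0], [0, -3, 0], [0, 0, -3]]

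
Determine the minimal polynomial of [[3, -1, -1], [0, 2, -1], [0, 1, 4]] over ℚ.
m_A(x) = (x - 3)^2

The characteristic polynomial factors as (x - 3)^3. The minimal polynomial is ∏(x - λ)^{k_λ} where k_λ is the size of the largest Jordan block at λ.

For λ = 3: rank(A - 3I) = 1, and the largest Jordan block has size 2 (the smallest k with rank((A - 3I)^k) = rank((A - 3I)^(k+1))).

So m_A(x) = (x - 3)^2.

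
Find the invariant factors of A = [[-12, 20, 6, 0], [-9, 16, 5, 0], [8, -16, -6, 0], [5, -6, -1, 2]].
x - 2, (x - 2)(x + 2)^2

The Jordan structure of A has elementary divisors (x + 2)^2, (x - 2), (x - 2). Arranging the block sizes at each eigenvalue in decreasing order and taking row products gives the invariant factors.

Invariant factors (smallest first, each dividing the next): x - 2, (x - 2)(x + 2)^2.

Check: the last factor (x - 2)(x + 2)^2 is the minimal polynomial, and the product (x - 2)^2(x + 2)^2 is the characteristic polynomial.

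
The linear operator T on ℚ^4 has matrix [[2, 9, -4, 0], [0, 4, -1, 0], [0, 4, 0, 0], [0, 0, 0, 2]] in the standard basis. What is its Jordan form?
J = [[2, 1, 0, 0], [0, 2, 1, 0], [0, 0, 2, 0], [0, 0, 0, 2]]

The characteristic polynomial is det(xI - A) = (x - 2)^4, so the eigenvalues are 2 (algebraic multiplicity 4).

For λ = 2: rank(A - 2I) = 2, rank((A - 2I)^2) = 1, rank((A - 2I)^3) = 0. The eigenspace has dimension 4 - 2 = 2, so there are 2 Jordan blocks; the rank sequence gives block sizes [3, 1].

Assembling the blocks gives the Jordan form J above.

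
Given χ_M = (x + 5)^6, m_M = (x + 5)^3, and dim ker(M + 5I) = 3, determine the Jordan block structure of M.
λ = -5: algebraic multiplicity 6 (exponent in χ_M), largest block size 3 (exponent in m_M), 3 blocks (geometric multiplicity). These force block sizes [3, 2, 1].

Jordan blocks: (-5, 3), (-5, 2), (-5, 1)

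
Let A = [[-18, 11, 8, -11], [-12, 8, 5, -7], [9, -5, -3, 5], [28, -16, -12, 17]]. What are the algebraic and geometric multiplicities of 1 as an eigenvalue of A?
The characteristic polynomial is (x - 1)^4, so the factor x - 1 appears with exponent 4: the algebraic multiplicity is 4.

rank(A - I) = 2, so the eigenspace has dimension 4 - 2 = 2: the geometric multiplicity is 2.

Since 2 < 4, A is not diagonalizable.

algebraic multiplicity 4, geometric multiplicity 2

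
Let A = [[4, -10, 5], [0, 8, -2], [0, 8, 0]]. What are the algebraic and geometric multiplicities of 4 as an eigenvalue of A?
The characteristic polynomial is (x - 4)^3, so the factor x - 4 appears with exponent 3: the algebraic multiplicity is 3.

rank(A - 4I) = 1, so the eigenspace has dimension 3 - 1 = 2: the geometric multiplicity is 2.

Since 2 < 3, A is not diagonalizable.

algebraic multiplicity 3, geometric multiplicity 2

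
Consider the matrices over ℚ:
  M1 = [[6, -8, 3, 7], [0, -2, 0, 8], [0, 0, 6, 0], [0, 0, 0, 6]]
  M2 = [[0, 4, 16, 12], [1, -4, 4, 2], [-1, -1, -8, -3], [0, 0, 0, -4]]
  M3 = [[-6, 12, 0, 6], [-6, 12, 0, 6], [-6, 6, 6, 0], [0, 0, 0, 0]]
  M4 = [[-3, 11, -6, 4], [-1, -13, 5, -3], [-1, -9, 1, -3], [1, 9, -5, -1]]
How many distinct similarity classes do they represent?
Characteristic polynomials: χ_{M1} = (x - 6)^3(x + 2), χ_{M2} = (x + 4)^4, χ_{M3} = x^2(x - 6)^2, χ_{M4} = (x + 4)^4.

{M1}: invariant factors x - 6, (x - 6)^2(x + 2).

{M2, M4}: invariant factors x + 4, (x + 4)^3.

{M3}: invariant factors x(x - 6), x(x - 6).

Matrices are similar if and only if their invariant-factor lists agree; the partition into similarity classes is {M1}, {M2, M4}, {M3}.

3 classes: {M1}, {M2, M4}, {M3}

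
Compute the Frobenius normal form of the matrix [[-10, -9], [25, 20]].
R = [[0, -25], [1, 10]]

The invariant factors of A (the non-unit diagonal entries of the Smith normal form of xI - A over ℚ[x]) are (x - 5)^2, each dividing the next. The characteristic polynomial is their product, (x - 5)^2.

The rational canonical form is the block-diagonal matrix of companion matrices C(f_i):
R = [[0, -25], [1, 10]].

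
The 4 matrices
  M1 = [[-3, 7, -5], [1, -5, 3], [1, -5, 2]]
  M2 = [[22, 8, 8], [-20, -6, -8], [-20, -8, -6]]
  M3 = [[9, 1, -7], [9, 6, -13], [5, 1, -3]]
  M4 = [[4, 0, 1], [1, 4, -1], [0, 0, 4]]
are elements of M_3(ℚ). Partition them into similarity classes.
3 classes: {M1}, {M2}, {M3, M4}

Characteristic polynomials: χ_{M1} = (x + 2)^3, χ_{M2} = (x - 6)(x - 2)^2, χ_{M3} = (x - 4)^3, χ_{M4} = (x - 4)^3.

{M1}: invariant factors (x + 2)^3.

{M2}: invariant factors x - 2, (x - 6)(x - 2).

{M3, M4}: invariant factors (x - 4)^3.

Matrices are similar if and only if their invariant-factor lists agree; the partition into similarity classes is {M1}, {M2}, {M3, M4}.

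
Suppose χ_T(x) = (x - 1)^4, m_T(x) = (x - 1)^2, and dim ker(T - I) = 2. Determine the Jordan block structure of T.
Jordan blocks: (1, 2), (1, 2)

λ = 1: algebraic multiplicity 4 (exponent in χ_T), largest block size 2 (exponent in m_T), 2 blocks (geometric multiplicity). These force block sizes [2, 2].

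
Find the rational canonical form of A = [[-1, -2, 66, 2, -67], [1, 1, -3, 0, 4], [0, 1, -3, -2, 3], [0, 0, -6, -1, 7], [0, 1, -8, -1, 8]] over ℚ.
The invariant factors of A (the non-unit diagonal entries of the Smith normal form of xI - A over ℚ[x]) are (x - 6)(x + 2)(x^3 + 2x - 5), each dividing the next. The characteristic polynomial is their product, (x - 6)(x + 2)(x^3 + 2x - 5).

The rational canonical form is the block-diagonal matrix of companion matrices C(f_i):
R = [[0, 0, 0, 0, -60], [1, 0, 0, 0, 4], [0, 1, 0, 0, 13], [0, 0, 1, 0, 10], [0, 0, 0, 1, 4]].

Note the characteristic polynomial does not split into linear factors over ℚ, so A has no Jordan form over ℚ; the rational canonical form exists over any field.

R = [[0, 0, 0, 0, -60], [1, 0, 0, 0, 4], [0, 1, 0, 0, 13], [0, 0, 1, 0, 10], [0, 0, 0, 1, 4]]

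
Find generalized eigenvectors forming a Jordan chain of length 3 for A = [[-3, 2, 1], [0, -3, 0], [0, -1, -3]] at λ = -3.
v_1 = [[-1, -1, 1]]^T, v_2 = [[-1, 0, 1]]^T, v_3 = [[1, 0, 0]]^T

We seek v_1 ∈ ker((A + 3I)^3) \ ker((A + 3I)^2), then set v_{i+1} = (A + 3I) v_i.

One such chain is v_1 = [[-1, -1, 1]]^T, v_2 = [[-1, 0, 1]]^T, v_3 = [[1, 0, 0]]^T. Check: (A + 3I) v_3 = [[0, 0, 0]]^T = 0.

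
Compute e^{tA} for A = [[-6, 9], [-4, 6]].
A has Jordan form J = [[0, 1], [0, 0]] with A = PJP^{-1}, so e^{tA} = P e^{tJ} P^{-1}.

For a Jordan block J_k(λ), e^{tJ_k(λ)} = e^{λt} · (I + tN + t^2 N^2/2! + ... + t^{k-1} N^{k-1}/(k-1)!) where N is the nilpotent superdiagonal part.

Assembling the blocks and conjugating back gives the entries of e^{tA} as shown above.

e^{tA} = [[1 - 6*t, 9*t], [-4*t, 6*t + 1]]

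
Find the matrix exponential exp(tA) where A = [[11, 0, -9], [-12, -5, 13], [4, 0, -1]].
e^{tA} = [[(6*t + 1)*e^{5*t}, 0, -9*t*e^{5*t}], [(-(2*t + 1)*e^{10*t} + 1)*e^{-5*t}, e^{-5*t}, ((3*t + 1)*e^{10*t} - 1)*e^{-5*t}], [4*t*e^{5*t}, 0, (1 - 6*t)*e^{5*t}]]

A has Jordan form J = [[-5, 0, 0], [0, 5, 1], [0, 0, 5]] with A = PJP^{-1}, so e^{tA} = P e^{tJ} P^{-1}.

For a Jordan block J_k(λ), e^{tJ_k(λ)} = e^{λt} · (I + tN + t^2 N^2/2! + ... + t^{k-1} N^{k-1}/(k-1)!) where N is the nilpotent superdiagonal part.

Assembling the blocks and conjugating back gives the entries of e^{tA} as shown above.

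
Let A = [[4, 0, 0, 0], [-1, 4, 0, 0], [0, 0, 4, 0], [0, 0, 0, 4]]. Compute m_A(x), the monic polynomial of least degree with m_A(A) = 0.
The characteristic polynomial factors as (x - 4)^4. The minimal polynomial is ∏(x - λ)^{k_λ} where k_λ is the size of the largest Jordan block at λ.

For λ = 4: rank(A - 4I) = 1, and the largest Jordan block has size 2 (the smallest k with rank((A - 4I)^k) = rank((A - 4I)^(k+1))).

So m_A(x) = (x - 4)^2.

m_A(x) = (x - 4)^2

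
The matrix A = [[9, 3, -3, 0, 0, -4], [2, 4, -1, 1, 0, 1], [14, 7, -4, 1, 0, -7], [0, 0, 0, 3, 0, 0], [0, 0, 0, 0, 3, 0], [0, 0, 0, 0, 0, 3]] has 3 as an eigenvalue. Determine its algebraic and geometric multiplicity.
algebraic multiplicity 6, geometric multiplicity 4

The characteristic polynomial is (x - 3)^6, so the factor x - 3 appears with exponent 6: the algebraic multiplicity is 6.

rank(A - 3I) = 2, so the eigenspace has dimension 6 - 2 = 4: the geometric multiplicity is 4.

Since 4 < 6, A is not diagonalizable.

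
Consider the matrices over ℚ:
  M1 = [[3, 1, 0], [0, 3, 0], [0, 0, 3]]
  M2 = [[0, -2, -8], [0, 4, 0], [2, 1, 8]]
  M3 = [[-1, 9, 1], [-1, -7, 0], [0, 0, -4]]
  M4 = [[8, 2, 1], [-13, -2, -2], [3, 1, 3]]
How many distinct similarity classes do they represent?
4 classes: {M1}, {M2}, {M3}, {M4}

Characteristic polynomials: χ_{M1} = (x - 3)^3, χ_{M2} = (x - 4)^3, χ_{M3} = (x + 4)^3, χ_{M4} = (x - 3)^3.

{M1}: invariant factors x - 3, (x - 3)^2.

{M2}: invariant factors x - 4, (x - 4)^2.

{M3}: invariant factors (x + 4)^3.

{M4}: invariant factors (x - 3)^3.

Matrices are similar if and only if their invariant-factor lists agree; the partition into similarity classes is {M1}, {M2}, {M3}, {M4}.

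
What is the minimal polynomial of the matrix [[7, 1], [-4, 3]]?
m_A(x) = (x - 5)^2

The characteristic polynomial factors as (x - 5)^2. The minimal polynomial is ∏(x - λ)^{k_λ} where k_λ is the size of the largest Jordan block at λ.

For λ = 5: rank(A - 5I) = 1, and the largest Jordan block has size 2 (the smallest k with rank((A - 5I)^k) = rank((A - 5I)^(k+1))).

So m_A(x) = (x - 5)^2.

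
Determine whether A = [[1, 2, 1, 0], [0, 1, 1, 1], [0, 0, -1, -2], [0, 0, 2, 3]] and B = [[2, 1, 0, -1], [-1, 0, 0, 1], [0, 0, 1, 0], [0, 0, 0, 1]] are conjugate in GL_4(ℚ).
Both have characteristic polynomial (x - 1)^4 and minimal polynomial (x - 1)^2. But rank(A - I) = 2 for A while rank(B - I) = 1 for B, so the number of Jordan blocks at λ = 1 differs. A and B are not similar.

No.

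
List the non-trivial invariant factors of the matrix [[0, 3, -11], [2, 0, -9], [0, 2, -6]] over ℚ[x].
(x + 2)^3

The Jordan structure of A has elementary divisors (x + 2)^3. Arranging the block sizes at each eigenvalue in decreasing order and taking row products gives the invariant factors.

Invariant factors (smallest first, each dividing the next): (x + 2)^3.

Check: the last factor (x + 2)^3 is the minimal polynomial, and the product (x + 2)^3 is the characteristic polynomial.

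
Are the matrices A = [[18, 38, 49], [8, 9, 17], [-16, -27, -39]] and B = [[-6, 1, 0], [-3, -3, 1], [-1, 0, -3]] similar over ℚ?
Two matrices over a field are similar if and only if they have the same invariant factors.

Both A and B have characteristic polynomial (x + 4)^3 and minimal polynomial (x + 4)^3. Computing further, both have invariant factors (x + 4)^3. Hence A and B are similar.

Yes.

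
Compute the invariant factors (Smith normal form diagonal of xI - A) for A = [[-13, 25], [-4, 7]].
(x + 3)^2

The Jordan structure of A has elementary divisors (x + 3)^2. Arranging the block sizes at each eigenvalue in decreasing order and taking row products gives the invariant factors.

Invariant factors (smallest first, each dividing the next): (x + 3)^2.

Check: the last factor (x + 3)^2 is the minimal polynomial, and the product (x + 3)^2 is the characteristic polynomial.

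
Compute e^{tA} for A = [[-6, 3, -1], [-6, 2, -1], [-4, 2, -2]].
A has Jordan form J = [[-2, 1, 0], [0, -2, 1], [0, 0, -2]] with A = PJP^{-1}, so e^{tA} = P e^{tJ} P^{-1}.

For a Jordan block J_k(λ), e^{tJ_k(λ)} = e^{λt} · (I + tN + t^2 N^2/2! + ... + t^{k-1} N^{k-1}/(k-1)!) where N is the nilpotent superdiagonal part.

Assembling the blocks and conjugating back gives the entries of e^{tA} as shown above.

e^{tA} = [[(t^2 - 4*t + 1)*e^{-2*t}, t*(3 - t)*e^{-2*t}, t*(t - 2)*e^{-2*t}/2], [2*t*(t - 3)*e^{-2*t}, (-2*t^2 + 4*t + 1)*e^{-2*t}, t*(t - 1)*e^{-2*t}], [2*t*(t - 2)*e^{-2*t}, 2*t*(1 - t)*e^{-2*t}, (t^2 + 1)*e^{-2*t}]]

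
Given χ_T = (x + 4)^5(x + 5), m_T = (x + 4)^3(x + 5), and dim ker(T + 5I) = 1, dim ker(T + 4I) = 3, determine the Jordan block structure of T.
Jordan blocks: (-5, 1), (-4, 3), (-4, 1), (-4, 1)

λ = -5: algebraic multiplicity 1 (exponent in χ_T), largest block size 1 (exponent in m_T), 1 block (geometric multiplicity). This forces block sizes [1].
λ = -4: algebraic multiplicity 5 (exponent in χ_T), largest block size 3 (exponent in m_T), 3 blocks (geometric multiplicity). These force block sizes [3, 1, 1].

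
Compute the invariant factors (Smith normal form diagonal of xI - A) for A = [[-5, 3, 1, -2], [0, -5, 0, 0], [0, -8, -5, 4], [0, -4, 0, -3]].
x + 5, (x + 3)(x + 5)^2

The Jordan structure of A has elementary divisors (x + 5)^2, (x + 5), (x + 3). Arranging the block sizes at each eigenvalue in decreasing order and taking row products gives the invariant factors.

Invariant factors (smallest first, each dividing the next): x + 5, (x + 3)(x + 5)^2.

Check: the last factor (x + 3)(x + 5)^2 is the minimal polynomial, and the product (x + 3)(x + 5)^3 is the characteristic polynomial.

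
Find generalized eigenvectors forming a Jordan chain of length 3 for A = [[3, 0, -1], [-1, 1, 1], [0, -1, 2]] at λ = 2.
We seek v_1 ∈ ker((A - 2I)^3) \ ker((A - 2I)^2), then set v_{i+1} = (A - 2I) v_i.

One such chain is v_1 = [[0, 2, 1]]^T, v_2 = [[-1, -1, -2]]^T, v_3 = [[1, 0, 1]]^T. Check: (A - 2I) v_3 = [[0, 0, 0]]^T = 0.

v_1 = [[0, 2, 1]]^T, v_2 = [[-1, -1, -2]]^T, v_3 = [[1, 0, 1]]^T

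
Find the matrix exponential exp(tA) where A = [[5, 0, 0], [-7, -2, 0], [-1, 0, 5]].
e^{tA} = [[e^{5*t}, 0, 0], [(1 - e^{7*t})*e^{-2*t}, e^{-2*t}, 0], [-t*e^{5*t}, 0, e^{5*t}]]

A has Jordan form J = [[-2, 0, 0], [0, 5, 1], [0, 0, 5]] with A = PJP^{-1}, so e^{tA} = P e^{tJ} P^{-1}.

For a Jordan block J_k(λ), e^{tJ_k(λ)} = e^{λt} · (I + tN + t^2 N^2/2! + ... + t^{k-1} N^{k-1}/(k-1)!) where N is the nilpotent superdiagonal part.

Assembling the blocks and conjugating back gives the entries of e^{tA} as shown above.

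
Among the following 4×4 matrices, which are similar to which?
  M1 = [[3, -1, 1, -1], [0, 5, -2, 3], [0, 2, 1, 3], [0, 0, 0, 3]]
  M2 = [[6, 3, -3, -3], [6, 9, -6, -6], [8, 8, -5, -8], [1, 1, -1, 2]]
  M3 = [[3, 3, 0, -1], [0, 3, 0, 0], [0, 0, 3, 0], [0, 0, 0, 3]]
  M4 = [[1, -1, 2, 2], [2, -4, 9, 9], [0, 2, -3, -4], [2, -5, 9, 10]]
Characteristic polynomials: χ_{M1} = (x - 3)^4, χ_{M2} = (x - 3)^4, χ_{M3} = (x - 3)^4, χ_{M4} = (x - 1)^4.

{M1}: invariant factors (x - 3)^2, (x - 3)^2.

{M2, M3}: invariant factors x - 3, x - 3, (x - 3)^2.

{M4}: invariant factors x - 1, (x - 1)^3.

Matrices are similar if and only if their invariant-factor lists agree; the partition into similarity classes is {M1}, {M2, M3}, {M4}.

3 classes: {M1}, {M2, M3}, {M4}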